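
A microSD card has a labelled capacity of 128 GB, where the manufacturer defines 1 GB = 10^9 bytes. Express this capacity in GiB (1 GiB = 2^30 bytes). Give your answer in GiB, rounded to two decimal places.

128 GB = 128 × 10^9 bytes = 128,000,000,000 bytes
1 GiB = 2^30 bytes = 1,073,741,824 bytes
128,000,000,000 / 1,073,741,824 = 119.21 GiB

119.21 GiB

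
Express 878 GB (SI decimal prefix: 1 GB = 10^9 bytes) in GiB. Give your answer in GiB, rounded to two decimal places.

878 GB = 878 × 10^9 bytes = 878,000,000,000 bytes
1 GiB = 2^30 bytes = 1,073,741,824 bytes
878,000,000,000 / 1,073,741,824 = 817.70 GiB

817.70 GiB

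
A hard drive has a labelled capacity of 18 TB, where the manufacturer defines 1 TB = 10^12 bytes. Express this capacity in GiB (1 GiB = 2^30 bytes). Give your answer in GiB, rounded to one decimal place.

16,763.8 GiB

18 TB × 1,000,000,000,000 bytes/TB = 18,000,000,000,000 bytes
1 GiB = 2^30 bytes = 1,073,741,824 bytes
18,000,000,000,000 / 1,073,741,824 = 16,763.8 GiB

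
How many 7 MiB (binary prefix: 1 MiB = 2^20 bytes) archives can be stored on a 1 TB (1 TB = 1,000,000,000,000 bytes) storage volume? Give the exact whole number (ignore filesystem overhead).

136,239

Capacity: 1 TB = 1,000,000,000,000 bytes
Per item: 7 MiB = 7,340,032 bytes
⌊1,000,000,000,000 / 7,340,032⌋ = 136,239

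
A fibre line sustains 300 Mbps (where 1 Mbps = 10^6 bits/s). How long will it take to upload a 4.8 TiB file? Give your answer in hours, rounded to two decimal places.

39.09 hours

4.8 TiB = 5,277,655,813,324.8 bytes = 42,221,246,506,598.4 bits
300 Mbps = 300,000,000 bits/s
time = 42,221,246,506,598.4 / 300,000,000 = 140,737.4884 s
140,737.4884 s / 3600 = 39.09 hours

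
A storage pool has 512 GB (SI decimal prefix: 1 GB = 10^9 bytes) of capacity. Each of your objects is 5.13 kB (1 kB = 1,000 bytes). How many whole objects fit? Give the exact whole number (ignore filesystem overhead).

Capacity: 512 GB = 512,000,000,000 bytes
Per item: 5.13 kB = 5,130 bytes
⌊512,000,000,000 / 5,130⌋ = 99,805,068

99,805,068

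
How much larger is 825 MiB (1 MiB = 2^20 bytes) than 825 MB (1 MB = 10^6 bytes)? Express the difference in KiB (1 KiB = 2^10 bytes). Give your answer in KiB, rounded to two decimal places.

825 MiB = 825 × 1,048,576 = 865,075,200 bytes
825 MB = 825 × 1,000,000 = 825,000,000 bytes
difference = 40,075,200 bytes
40,075,200 / 1,024 = 39,135.94 KiB

39,135.94 KiB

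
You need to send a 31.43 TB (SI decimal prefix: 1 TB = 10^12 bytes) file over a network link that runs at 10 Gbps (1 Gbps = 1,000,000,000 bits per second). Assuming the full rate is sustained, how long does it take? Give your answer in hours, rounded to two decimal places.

6.98 hours

31.43 TB = 31,430,000,000,000 bytes = 251,440,000,000,000 bits
10 Gbps = 10,000,000,000 bits/s
time = 251,440,000,000,000 / 10,000,000,000 = 25,144.0000 s
25,144.0000 s / 3600 = 6.98 hours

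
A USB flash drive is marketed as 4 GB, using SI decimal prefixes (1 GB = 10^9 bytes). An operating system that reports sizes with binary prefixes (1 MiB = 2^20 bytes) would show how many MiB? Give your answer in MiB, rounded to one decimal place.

3,814.7 MiB

4 GB = 4 × 10^9 bytes = 4,000,000,000 bytes
1 MiB = 1,048,576 bytes
4,000,000,000 / 1,048,576 = 3,814.7 MiB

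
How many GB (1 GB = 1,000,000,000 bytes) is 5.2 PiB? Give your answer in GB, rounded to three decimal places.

5,854,679.516 GB

5.2 PiB × 1,125,899,906,842,624 bytes/PiB = 5,854,679,515,581,644.8 bytes
1 GB = 1,000,000,000 bytes
5,854,679,515,581,644.8 / 1,000,000,000 = 5,854,679.516 GB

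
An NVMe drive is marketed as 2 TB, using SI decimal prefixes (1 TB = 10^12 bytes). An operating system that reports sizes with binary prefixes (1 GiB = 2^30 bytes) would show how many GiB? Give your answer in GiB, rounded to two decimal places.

1,862.65 GiB

2 TB = 2 × 10^12 bytes = 2,000,000,000,000 bytes
1 GiB = 2^30 bytes = 1,073,741,824 bytes
2,000,000,000,000 / 1,073,741,824 = 1,862.65 GiB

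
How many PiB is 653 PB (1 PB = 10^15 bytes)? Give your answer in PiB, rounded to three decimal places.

579.981 PiB

653 PB = 653 × 10^15 bytes = 653,000,000,000,000,000 bytes
1 PiB = 2^50 bytes = 1,125,899,906,842,624 bytes
653,000,000,000,000,000 / 1,125,899,906,842,624 = 579.981 PiB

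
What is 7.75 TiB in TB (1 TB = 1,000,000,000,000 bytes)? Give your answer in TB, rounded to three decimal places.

8.521 TB

7.75 TiB × 1,099,511,627,776 bytes/TiB = 8,521,215,115,264 bytes
1 TB = 10^12 bytes = 1,000,000,000,000 bytes
8,521,215,115,264 / 1,000,000,000,000 = 8.521 TB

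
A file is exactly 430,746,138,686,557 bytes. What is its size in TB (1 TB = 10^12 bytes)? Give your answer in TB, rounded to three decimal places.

430,746,138,686,557 bytes given.
1 TB = 10^12 bytes = 1,000,000,000,000 bytes
430,746,138,686,557 / 1,000,000,000,000 = 430.746 TB

430.746 TB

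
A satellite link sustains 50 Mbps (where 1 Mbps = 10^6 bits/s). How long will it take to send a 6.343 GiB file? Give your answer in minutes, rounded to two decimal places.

18.16 minutes

6.343 GiB = 6,810,744,389.632 bytes = 54,485,955,117.056 bits
50 Mbps = 50,000,000 bits/s
time = 54,485,955,117.056 / 50,000,000 = 1,089.719 s
1,089.719 s / 60 = 18.16 minutes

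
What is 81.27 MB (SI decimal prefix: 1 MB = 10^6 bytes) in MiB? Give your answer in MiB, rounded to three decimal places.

77.505 MiB

81.27 MB = 81.27 × 10^6 bytes = 81,270,000 bytes
1 MiB = 2^20 bytes = 1,048,576 bytes
81,270,000 / 1,048,576 = 77.505 MiB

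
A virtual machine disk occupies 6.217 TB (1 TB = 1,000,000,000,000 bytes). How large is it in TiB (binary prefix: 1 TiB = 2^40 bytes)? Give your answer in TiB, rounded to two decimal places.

6.217 TB × 1,000,000,000,000 bytes/TB = 6,217,000,000,000 bytes
1 TiB = 2^40 bytes = 1,099,511,627,776 bytes
6,217,000,000,000 / 1,099,511,627,776 = 5.65 TiB

5.65 TiB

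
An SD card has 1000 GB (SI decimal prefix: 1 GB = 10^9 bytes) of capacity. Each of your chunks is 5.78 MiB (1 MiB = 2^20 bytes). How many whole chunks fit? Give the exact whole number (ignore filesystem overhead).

164,995

Capacity: 1000 GB = 1,000,000,000,000 bytes
Per item: 5.78 MiB = 6,060,769.28 bytes
⌊1,000,000,000,000 / 6,060,769.28⌋ = 164,995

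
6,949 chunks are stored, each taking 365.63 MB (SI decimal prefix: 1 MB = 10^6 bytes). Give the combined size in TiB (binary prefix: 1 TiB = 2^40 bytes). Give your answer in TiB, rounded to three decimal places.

Total = 6,949 × 365.63 MB = 2540762.87 MB
= 2540762.87 × 1,000,000 bytes = 2,540,762,870,000 bytes
1 TiB = 1,099,511,627,776 bytes
2,540,762,870,000 / 1,099,511,627,776 = 2.311 TiB

2.311 TiB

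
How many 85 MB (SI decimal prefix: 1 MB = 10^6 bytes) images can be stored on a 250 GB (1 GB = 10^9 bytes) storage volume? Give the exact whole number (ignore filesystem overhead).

2,941

Capacity: 250 GB = 250,000,000,000 bytes
Per item: 85 MB = 85,000,000 bytes
⌊250,000,000,000 / 85,000,000⌋ = 2,941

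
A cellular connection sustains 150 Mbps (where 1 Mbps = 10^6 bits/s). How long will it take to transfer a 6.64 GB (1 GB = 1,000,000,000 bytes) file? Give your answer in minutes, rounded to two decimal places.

5.90 minutes

6.64 GB = 6,640,000,000 bytes = 53,120,000,000 bits
150 Mbps = 150,000,000 bits/s
time = 53,120,000,000 / 150,000,000 = 354.133 s
354.133 s / 60 = 5.90 minutes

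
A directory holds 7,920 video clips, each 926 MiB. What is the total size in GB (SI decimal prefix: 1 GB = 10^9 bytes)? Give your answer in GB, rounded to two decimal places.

Total = 7,920 × 926 MiB = 7,333,920 MiB
= 7,333,920 × 1,048,576 bytes = 7,690,172,497,920 bytes
1 GB = 1,000,000,000 bytes
7,690,172,497,920 / 1,000,000,000 = 7,690.17 GB

7,690.17 GB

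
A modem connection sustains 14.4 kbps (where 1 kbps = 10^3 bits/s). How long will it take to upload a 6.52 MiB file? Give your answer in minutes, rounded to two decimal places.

6.52 MiB = 6,836,715.52 bytes = 54,693,724.16 bits
14.4 kbps = 14,400 bits/s
time = 54,693,724.16 / 14,400 = 3,798.175 s
3,798.175 s / 60 = 63.30 minutes

63.30 minutes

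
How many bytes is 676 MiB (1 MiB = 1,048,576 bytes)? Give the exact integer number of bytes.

708,837,376 bytes

676 × 1,048,576 = 708,837,376 bytes  (1 MiB = 2^20 bytes)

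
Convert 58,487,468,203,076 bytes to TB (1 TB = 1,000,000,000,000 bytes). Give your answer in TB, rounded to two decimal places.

58,487,468,203,076 bytes given.
1 TB = 10^12 bytes = 1,000,000,000,000 bytes
58,487,468,203,076 / 1,000,000,000,000 = 58.49 TB

58.49 TB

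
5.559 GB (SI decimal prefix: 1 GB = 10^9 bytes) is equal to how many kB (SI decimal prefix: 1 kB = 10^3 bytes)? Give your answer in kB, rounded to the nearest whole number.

5,559,000 kB

5.559 GB = 5.559 × 10^9 bytes = 5,559,000,000 bytes
1 kB = 1,000 bytes
5,559,000,000 / 1,000 = 5,559,000 kB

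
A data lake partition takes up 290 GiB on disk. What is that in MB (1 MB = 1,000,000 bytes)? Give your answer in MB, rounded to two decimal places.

311,385.13 MB

290 GiB × 1,073,741,824 bytes/GiB = 311,385,128,960 bytes
1 MB = 1,000,000 bytes
311,385,128,960 / 1,000,000 = 311,385.13 MB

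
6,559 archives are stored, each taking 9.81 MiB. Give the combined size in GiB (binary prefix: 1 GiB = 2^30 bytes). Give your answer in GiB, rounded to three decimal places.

62.836 GiB

Total = 6,559 × 9.81 MiB = 64343.79 MiB
= 64343.79 × 1,048,576 bytes = 67,469,353,943.04 bytes
1 GiB = 1,073,741,824 bytes
67,469,353,943.04 / 1,073,741,824 = 62.836 GiB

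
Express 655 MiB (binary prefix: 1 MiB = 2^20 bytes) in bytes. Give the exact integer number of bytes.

655 × 1,048,576 = 686,817,280 bytes

686,817,280 bytes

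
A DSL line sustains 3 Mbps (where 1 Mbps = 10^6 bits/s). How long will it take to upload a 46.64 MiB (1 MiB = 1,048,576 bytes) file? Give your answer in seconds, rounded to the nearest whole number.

130 seconds

46.64 MiB = 48,905,584.64 bytes = 391,244,677.12 bits
3 Mbps = 3,000,000 bits/s
time = 391,244,677.12 / 3,000,000 = 130 s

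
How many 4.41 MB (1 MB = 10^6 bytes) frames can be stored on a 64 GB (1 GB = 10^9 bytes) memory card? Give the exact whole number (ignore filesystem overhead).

Capacity: 64 GB = 64,000,000,000 bytes
Per item: 4.41 MB = 4,410,000 bytes
⌊64,000,000,000 / 4,410,000⌋ = 14,512

14,512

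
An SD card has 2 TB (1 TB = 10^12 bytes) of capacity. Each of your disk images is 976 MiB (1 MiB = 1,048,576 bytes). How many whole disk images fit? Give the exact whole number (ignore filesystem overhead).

1,954

Capacity: 2 TB = 2,000,000,000,000 bytes
Per item: 976 MiB = 1,023,410,176 bytes
⌊2,000,000,000,000 / 1,023,410,176⌋ = 1,954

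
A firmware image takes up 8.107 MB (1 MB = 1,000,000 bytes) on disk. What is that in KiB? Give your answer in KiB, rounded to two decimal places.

7,916.99 KiB

8.107 MB × 1,000,000 bytes/MB = 8,107,000 bytes
1 KiB = 2^10 bytes = 1,024 bytes
8,107,000 / 1,024 = 7,916.99 KiB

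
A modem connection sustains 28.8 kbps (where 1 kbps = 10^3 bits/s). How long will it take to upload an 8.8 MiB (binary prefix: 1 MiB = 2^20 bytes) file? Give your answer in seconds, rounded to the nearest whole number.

8.8 MiB = 9,227,468.8 bytes = 73,819,750.4 bits
28.8 kbps = 28,800 bits/s
time = 73,819,750.4 / 28,800 = 2,563 s

2,563 seconds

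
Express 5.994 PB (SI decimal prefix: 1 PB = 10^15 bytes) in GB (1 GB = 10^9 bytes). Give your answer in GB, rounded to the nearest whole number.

5,994,000 GB

5.994 PB = 5.994 × 10^15 bytes = 5,994,000,000,000,000 bytes
1 GB = 1,000,000,000 bytes
5,994,000,000,000,000 / 1,000,000,000 = 5,994,000 GB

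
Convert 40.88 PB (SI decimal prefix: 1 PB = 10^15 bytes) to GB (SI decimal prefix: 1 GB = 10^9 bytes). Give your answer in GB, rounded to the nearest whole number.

40,880,000 GB

40.88 PB = 40.88 × 10^15 bytes = 40,880,000,000,000,000 bytes
1 GB = 10^9 bytes = 1,000,000,000 bytes
40,880,000,000,000,000 / 1,000,000,000 = 40,880,000 GB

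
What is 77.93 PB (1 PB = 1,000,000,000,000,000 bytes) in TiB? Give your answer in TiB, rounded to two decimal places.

70,876.92 TiB

77.93 PB = 77.93 × 10^15 bytes = 77,930,000,000,000,000 bytes
1 TiB = 2^40 bytes = 1,099,511,627,776 bytes
77,930,000,000,000,000 / 1,099,511,627,776 = 70,876.92 TiB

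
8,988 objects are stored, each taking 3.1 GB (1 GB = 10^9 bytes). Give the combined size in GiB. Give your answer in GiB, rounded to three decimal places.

Total = 8,988 × 3.1 GB = 27862.8 GB
= 27862.8 × 1,000,000,000 bytes = 27,862,800,000,000 bytes
1 GiB = 1,073,741,824 bytes
27,862,800,000,000 / 1,073,741,824 = 25,949.255 GiB

25,949.255 GiB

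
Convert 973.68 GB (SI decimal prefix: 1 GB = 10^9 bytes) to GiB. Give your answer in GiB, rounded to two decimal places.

973.68 GB = 973.68 × 10^9 bytes = 973,680,000,000 bytes
1 GiB = 1,073,741,824 bytes
973,680,000,000 / 1,073,741,824 = 906.81 GiB

906.81 GiB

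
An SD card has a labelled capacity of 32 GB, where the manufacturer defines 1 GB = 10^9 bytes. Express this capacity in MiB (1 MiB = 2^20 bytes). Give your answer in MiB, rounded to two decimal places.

32 GB = 32 × 10^9 bytes = 32,000,000,000 bytes
1 MiB = 2^20 bytes = 1,048,576 bytes
32,000,000,000 / 1,048,576 = 30,517.58 MiB

30,517.58 MiB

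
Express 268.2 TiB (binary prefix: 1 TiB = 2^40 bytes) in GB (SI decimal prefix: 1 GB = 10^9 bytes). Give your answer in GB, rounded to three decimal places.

268.2 TiB × 1,099,511,627,776 bytes/TiB = 294,889,018,569,523.2 bytes
1 GB = 1,000,000,000 bytes
294,889,018,569,523.2 / 1,000,000,000 = 294,889.019 GB

294,889.019 GB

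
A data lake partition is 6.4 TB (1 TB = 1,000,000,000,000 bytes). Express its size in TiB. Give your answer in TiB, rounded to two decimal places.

6.4 TB × 1,000,000,000,000 bytes/TB = 6,400,000,000,000 bytes
1 TiB = 1,099,511,627,776 bytes
6,400,000,000,000 / 1,099,511,627,776 = 5.82 TiB

5.82 TiB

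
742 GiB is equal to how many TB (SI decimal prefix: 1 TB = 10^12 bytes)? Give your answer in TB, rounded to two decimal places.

742 GiB × 1,073,741,824 bytes/GiB = 796,716,433,408 bytes
1 TB = 10^12 bytes = 1,000,000,000,000 bytes
796,716,433,408 / 1,000,000,000,000 = 0.80 TB

0.80 TB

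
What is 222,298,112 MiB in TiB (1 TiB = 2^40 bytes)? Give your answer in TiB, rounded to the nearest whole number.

222,298,112 MiB × 1,048,576 bytes/MiB = 233,096,465,088,512 bytes
1 TiB = 2^40 bytes = 1,099,511,627,776 bytes
233,096,465,088,512 / 1,099,511,627,776 = 212 TiB

212 TiB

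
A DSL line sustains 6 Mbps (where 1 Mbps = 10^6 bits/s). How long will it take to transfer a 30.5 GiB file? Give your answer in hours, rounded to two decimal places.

12.13 hours

30.5 GiB = 32,749,125,632 bytes = 261,993,005,056 bits
6 Mbps = 6,000,000 bits/s
time = 261,993,005,056 / 6,000,000 = 43,665.5008 s
43,665.5008 s / 3600 = 12.13 hours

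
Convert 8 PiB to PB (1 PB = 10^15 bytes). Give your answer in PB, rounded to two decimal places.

8 PiB = 8 × 2^50 bytes = 9,007,199,254,740,992 bytes
1 PB = 10^15 bytes = 1,000,000,000,000,000 bytes
9,007,199,254,740,992 / 1,000,000,000,000,000 = 9.01 PB

9.01 PB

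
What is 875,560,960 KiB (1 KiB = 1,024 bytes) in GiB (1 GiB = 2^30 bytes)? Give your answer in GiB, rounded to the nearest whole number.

875,560,960 KiB × 1,024 bytes/KiB = 896,574,423,040 bytes
1 GiB = 2^30 bytes = 1,073,741,824 bytes
896,574,423,040 / 1,073,741,824 = 835 GiB

835 GiB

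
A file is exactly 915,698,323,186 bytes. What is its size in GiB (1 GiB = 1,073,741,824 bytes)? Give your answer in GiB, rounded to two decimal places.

852.81 GiB

915,698,323,186 bytes given.
1 GiB = 2^30 bytes = 1,073,741,824 bytes
915,698,323,186 / 1,073,741,824 = 852.81 GiB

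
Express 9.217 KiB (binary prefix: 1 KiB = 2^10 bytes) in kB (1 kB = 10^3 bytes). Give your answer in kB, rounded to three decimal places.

9.438 kB

9.217 KiB = 9.217 × 2^10 bytes = 9,438.208 bytes
1 kB = 1,000 bytes
9,438.208 / 1,000 = 9.438 kB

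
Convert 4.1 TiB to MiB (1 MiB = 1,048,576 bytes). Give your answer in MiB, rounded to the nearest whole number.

4.1 TiB × 1,099,511,627,776 bytes/TiB = 4,507,997,673,881.6 bytes
1 MiB = 2^20 bytes = 1,048,576 bytes
4,507,997,673,881.6 / 1,048,576 = 4,299,162 MiB

4,299,162 MiB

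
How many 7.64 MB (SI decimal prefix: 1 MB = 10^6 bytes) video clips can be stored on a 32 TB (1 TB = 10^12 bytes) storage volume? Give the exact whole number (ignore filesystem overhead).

4,188,481

Capacity: 32 TB = 32,000,000,000,000 bytes
Per item: 7.64 MB = 7,640,000 bytes
⌊32,000,000,000,000 / 7,640,000⌋ = 4,188,481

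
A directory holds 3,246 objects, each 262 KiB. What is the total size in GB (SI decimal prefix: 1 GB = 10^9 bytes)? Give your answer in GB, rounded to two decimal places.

Total = 3,246 × 262 KiB = 850,452 KiB
= 850,452 × 1,024 bytes = 870,862,848 bytes
1 GB = 1,000,000,000 bytes
870,862,848 / 1,000,000,000 = 0.87 GB

0.87 GB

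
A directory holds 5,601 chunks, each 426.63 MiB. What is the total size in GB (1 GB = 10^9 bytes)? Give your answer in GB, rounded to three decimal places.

2,505.630 GB

Total = 5,601 × 426.63 MiB = 2389554.63 MiB
= 2389554.63 × 1,048,576 bytes = 2,505,629,635,706.88 bytes
1 GB = 1,000,000,000 bytes
2,505,629,635,706.88 / 1,000,000,000 = 2,505.630 GB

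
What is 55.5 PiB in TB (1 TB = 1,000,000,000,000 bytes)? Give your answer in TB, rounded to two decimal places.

55.5 PiB × 1,125,899,906,842,624 bytes/PiB = 62,487,444,829,765,632 bytes
1 TB = 10^12 bytes = 1,000,000,000,000 bytes
62,487,444,829,765,632 / 1,000,000,000,000 = 62,487.44 TB

62,487.44 TB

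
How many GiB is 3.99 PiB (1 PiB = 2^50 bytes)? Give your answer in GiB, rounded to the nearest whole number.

4,183,818 GiB

3.99 PiB = 3.99 × 2^50 bytes = 4,492,340,628,302,069.76 bytes
1 GiB = 1,073,741,824 bytes
4,492,340,628,302,069.76 / 1,073,741,824 = 4,183,818 GiB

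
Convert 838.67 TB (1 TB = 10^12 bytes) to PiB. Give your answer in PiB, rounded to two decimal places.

0.74 PiB

838.67 TB = 838.67 × 10^12 bytes = 838,670,000,000,000 bytes
1 PiB = 1,125,899,906,842,624 bytes
838,670,000,000,000 / 1,125,899,906,842,624 = 0.74 PiB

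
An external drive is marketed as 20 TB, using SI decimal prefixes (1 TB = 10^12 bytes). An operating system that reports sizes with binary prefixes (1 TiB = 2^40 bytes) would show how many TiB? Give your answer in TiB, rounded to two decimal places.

18.19 TiB

20 TB = 20 × 10^12 bytes = 20,000,000,000,000 bytes
1 TiB = 2^40 bytes = 1,099,511,627,776 bytes
20,000,000,000,000 / 1,099,511,627,776 = 18.19 TiB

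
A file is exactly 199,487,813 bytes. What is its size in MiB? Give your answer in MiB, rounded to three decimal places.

190.246 MiB

199,487,813 bytes given.
1 MiB = 1,048,576 bytes
199,487,813 / 1,048,576 = 190.246 MiB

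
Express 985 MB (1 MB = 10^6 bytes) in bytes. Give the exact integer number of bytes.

985,000,000 bytes

985 × 1,000,000 = 985,000,000 bytes  (1 MB = 10^6 bytes)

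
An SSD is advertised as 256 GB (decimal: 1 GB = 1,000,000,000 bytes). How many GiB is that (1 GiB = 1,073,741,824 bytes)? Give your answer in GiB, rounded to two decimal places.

238.42 GiB

256 GB × 1,000,000,000 bytes/GB = 256,000,000,000 bytes
1 GiB = 2^30 bytes = 1,073,741,824 bytes
256,000,000,000 / 1,073,741,824 = 238.42 GiB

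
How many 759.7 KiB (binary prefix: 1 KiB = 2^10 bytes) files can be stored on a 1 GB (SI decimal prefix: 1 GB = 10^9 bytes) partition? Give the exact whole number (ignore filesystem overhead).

1,285

Capacity: 1 GB = 1,000,000,000 bytes
Per item: 759.7 KiB = 777,932.8 bytes
⌊1,000,000,000 / 777,932.8⌋ = 1,285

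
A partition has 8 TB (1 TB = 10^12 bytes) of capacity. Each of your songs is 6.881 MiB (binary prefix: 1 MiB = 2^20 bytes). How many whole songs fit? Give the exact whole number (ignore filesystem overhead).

1,108,762

Capacity: 8 TB = 8,000,000,000,000 bytes
Per item: 6.881 MiB = 7,215,251.456 bytes
⌊8,000,000,000,000 / 7,215,251.456⌋ = 1,108,762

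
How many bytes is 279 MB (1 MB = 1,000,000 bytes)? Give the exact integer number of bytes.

279 × 1,000,000 = 279,000,000 bytes

279,000,000 bytes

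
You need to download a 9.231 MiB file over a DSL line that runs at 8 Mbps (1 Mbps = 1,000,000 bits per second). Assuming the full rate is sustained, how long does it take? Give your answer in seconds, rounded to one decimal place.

9.7 seconds

9.231 MiB = 9,679,405.056 bytes = 77,435,240.448 bits
8 Mbps = 8,000,000 bits/s
time = 77,435,240.448 / 8,000,000 = 9.7 s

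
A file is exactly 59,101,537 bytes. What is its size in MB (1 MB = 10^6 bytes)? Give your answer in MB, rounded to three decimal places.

59,101,537 bytes given.
1 MB = 10^6 bytes = 1,000,000 bytes
59,101,537 / 1,000,000 = 59.102 MB

59.102 MB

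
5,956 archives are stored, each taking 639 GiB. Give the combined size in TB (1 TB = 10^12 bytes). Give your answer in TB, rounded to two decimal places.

4,086.54 TB

Total = 5,956 × 639 GiB = 3,805,884 GiB
= 3,805,884 × 1,073,741,824 bytes = 4,086,536,828,092,416 bytes
1 TB = 1,000,000,000,000 bytes
4,086,536,828,092,416 / 1,000,000,000,000 = 4,086.54 TB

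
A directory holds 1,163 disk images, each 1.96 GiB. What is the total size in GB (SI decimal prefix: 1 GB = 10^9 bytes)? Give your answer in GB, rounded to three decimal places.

2,447.573 GB

Total = 1,163 × 1.96 GiB = 2279.48 GiB
= 2279.48 × 1,073,741,824 bytes = 2,447,573,012,971.52 bytes
1 GB = 1,000,000,000 bytes
2,447,573,012,971.52 / 1,000,000,000 = 2,447.573 GB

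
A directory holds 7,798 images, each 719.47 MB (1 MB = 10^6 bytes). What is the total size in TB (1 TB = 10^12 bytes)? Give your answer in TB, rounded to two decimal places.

5.61 TB

Total = 7,798 × 719.47 MB = 5610427.06 MB
= 5610427.06 × 1,000,000 bytes = 5,610,427,060,000 bytes
1 TB = 1,000,000,000,000 bytes
5,610,427,060,000 / 1,000,000,000,000 = 5.61 TB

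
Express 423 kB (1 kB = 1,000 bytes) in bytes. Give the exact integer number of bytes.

423 × 1,000 = 423,000 bytes  (1 kB = 10^3 bytes)

423,000 bytes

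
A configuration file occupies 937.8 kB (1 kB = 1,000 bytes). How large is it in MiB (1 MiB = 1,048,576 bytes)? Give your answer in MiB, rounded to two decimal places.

937.8 kB = 937.8 × 10^3 bytes = 937,800 bytes
1 MiB = 2^20 bytes = 1,048,576 bytes
937,800 / 1,048,576 = 0.89 MiB

0.89 MiB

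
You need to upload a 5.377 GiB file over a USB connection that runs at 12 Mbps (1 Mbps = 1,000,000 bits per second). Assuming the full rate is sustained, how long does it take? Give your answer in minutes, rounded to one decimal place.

5.377 GiB = 5,773,509,787.648 bytes = 46,188,078,301.184 bits
12 Mbps = 12,000,000 bits/s
time = 46,188,078,301.184 / 12,000,000 = 3,849.01 s
3,849.01 s / 60 = 64.2 minutes

64.2 minutes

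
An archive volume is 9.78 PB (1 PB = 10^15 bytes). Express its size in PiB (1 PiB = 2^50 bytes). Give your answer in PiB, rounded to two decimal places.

9.78 PB = 9.78 × 10^15 bytes = 9,780,000,000,000,000 bytes
1 PiB = 1,125,899,906,842,624 bytes
9,780,000,000,000,000 / 1,125,899,906,842,624 = 8.69 PiB

8.69 PiB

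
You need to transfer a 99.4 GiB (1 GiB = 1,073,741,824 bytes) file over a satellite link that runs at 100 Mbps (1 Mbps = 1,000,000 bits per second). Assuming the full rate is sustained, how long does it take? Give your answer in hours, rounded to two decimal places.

99.4 GiB = 106,729,937,305.6 bytes = 853,839,498,444.8 bits
100 Mbps = 100,000,000 bits/s
time = 853,839,498,444.8 / 100,000,000 = 8,538.3950 s
8,538.3950 s / 3600 = 2.37 hours

2.37 hours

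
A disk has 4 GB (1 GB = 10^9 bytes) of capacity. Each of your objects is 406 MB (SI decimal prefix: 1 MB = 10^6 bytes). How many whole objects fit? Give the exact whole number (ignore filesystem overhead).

9

Capacity: 4 GB = 4,000,000,000 bytes
Per item: 406 MB = 406,000,000 bytes
⌊4,000,000,000 / 406,000,000⌋ = 9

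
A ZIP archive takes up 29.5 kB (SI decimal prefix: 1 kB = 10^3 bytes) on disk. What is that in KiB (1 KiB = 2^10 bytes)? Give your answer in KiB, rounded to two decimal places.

29.5 kB = 29.5 × 10^3 bytes = 29,500 bytes
1 KiB = 2^10 bytes = 1,024 bytes
29,500 / 1,024 = 28.81 KiB

28.81 KiB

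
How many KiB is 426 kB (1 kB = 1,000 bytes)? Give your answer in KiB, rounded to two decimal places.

426 kB × 1,000 bytes/kB = 426,000 bytes
1 KiB = 1,024 bytes
426,000 / 1,024 = 416.02 KiB

416.02 KiB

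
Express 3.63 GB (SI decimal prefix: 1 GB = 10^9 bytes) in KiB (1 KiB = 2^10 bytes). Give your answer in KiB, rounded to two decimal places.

3.63 GB = 3.63 × 10^9 bytes = 3,630,000,000 bytes
1 KiB = 1,024 bytes
3,630,000,000 / 1,024 = 3,544,921.88 KiB

3,544,921.88 KiB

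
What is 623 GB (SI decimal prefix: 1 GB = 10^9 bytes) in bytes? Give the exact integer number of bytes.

623 × 1,000,000,000 = 623,000,000,000 bytes  (1 GB = 10^9 bytes)

623,000,000,000 bytes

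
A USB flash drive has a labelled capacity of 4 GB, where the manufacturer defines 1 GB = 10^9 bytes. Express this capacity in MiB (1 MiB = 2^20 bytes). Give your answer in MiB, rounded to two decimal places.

3,814.70 MiB

4 GB × 1,000,000,000 bytes/GB = 4,000,000,000 bytes
1 MiB = 1,048,576 bytes
4,000,000,000 / 1,048,576 = 3,814.70 MiB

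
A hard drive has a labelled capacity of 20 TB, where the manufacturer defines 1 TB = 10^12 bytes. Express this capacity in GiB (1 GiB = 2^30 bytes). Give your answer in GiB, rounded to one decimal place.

18,626.5 GiB

20 TB = 20 × 10^12 bytes = 20,000,000,000,000 bytes
1 GiB = 1,073,741,824 bytes
20,000,000,000,000 / 1,073,741,824 = 18,626.5 GiB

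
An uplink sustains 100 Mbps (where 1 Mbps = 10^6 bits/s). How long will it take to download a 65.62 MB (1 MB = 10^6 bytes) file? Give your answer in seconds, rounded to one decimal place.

5.2 seconds

65.62 MB = 65,620,000 bytes = 524,960,000 bits
100 Mbps = 100,000,000 bits/s
time = 524,960,000 / 100,000,000 = 5.2 s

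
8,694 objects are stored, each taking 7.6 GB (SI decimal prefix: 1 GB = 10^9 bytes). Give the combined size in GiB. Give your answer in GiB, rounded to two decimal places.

61,536.58 GiB

Total = 8,694 × 7.6 GB = 66074.4 GB
= 66074.4 × 1,000,000,000 bytes = 66,074,400,000,000 bytes
1 GiB = 1,073,741,824 bytes
66,074,400,000,000 / 1,073,741,824 = 61,536.58 GiB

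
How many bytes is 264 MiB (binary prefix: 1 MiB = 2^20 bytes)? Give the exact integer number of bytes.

276,824,064 bytes

264 × 1,048,576 = 276,824,064 bytes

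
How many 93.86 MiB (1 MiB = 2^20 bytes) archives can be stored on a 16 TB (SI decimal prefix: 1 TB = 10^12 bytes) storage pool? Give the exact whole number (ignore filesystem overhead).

162,569

Capacity: 16 TB = 16,000,000,000,000 bytes
Per item: 93.86 MiB = 98,419,343.36 bytes
⌊16,000,000,000,000 / 98,419,343.36⌋ = 162,569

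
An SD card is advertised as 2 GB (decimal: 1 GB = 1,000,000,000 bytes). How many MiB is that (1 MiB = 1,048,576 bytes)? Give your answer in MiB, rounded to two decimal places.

2 GB × 1,000,000,000 bytes/GB = 2,000,000,000 bytes
1 MiB = 2^20 bytes = 1,048,576 bytes
2,000,000,000 / 1,048,576 = 1,907.35 MiB

1,907.35 MiB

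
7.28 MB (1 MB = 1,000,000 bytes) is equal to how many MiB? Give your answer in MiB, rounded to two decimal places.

7.28 MB = 7.28 × 10^6 bytes = 7,280,000 bytes
1 MiB = 1,048,576 bytes
7,280,000 / 1,048,576 = 6.94 MiB

6.94 MiB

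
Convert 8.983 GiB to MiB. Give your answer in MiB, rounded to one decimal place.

9,198.6 MiB

8.983 GiB = 8.983 × 2^30 bytes = 9,645,422,804.992 bytes
1 MiB = 2^20 bytes = 1,048,576 bytes
9,645,422,804.992 / 1,048,576 = 9,198.6 MiB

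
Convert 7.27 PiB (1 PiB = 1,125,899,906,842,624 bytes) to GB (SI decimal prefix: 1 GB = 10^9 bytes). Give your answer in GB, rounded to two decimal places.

8,185,292.32 GB

7.27 PiB × 1,125,899,906,842,624 bytes/PiB = 8,185,292,322,745,876.48 bytes
1 GB = 1,000,000,000 bytes
8,185,292,322,745,876.48 / 1,000,000,000 = 8,185,292.32 GB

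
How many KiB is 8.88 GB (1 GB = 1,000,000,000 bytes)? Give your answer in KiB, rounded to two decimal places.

8,671,875.00 KiB

8.88 GB × 1,000,000,000 bytes/GB = 8,880,000,000 bytes
1 KiB = 2^10 bytes = 1,024 bytes
8,880,000,000 / 1,024 = 8,671,875.00 KiB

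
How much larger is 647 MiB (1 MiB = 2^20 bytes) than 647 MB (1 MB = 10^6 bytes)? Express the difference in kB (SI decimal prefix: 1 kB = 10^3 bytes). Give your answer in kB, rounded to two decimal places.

647 MiB = 647 × 1,048,576 = 678,428,672 bytes
647 MB = 647 × 1,000,000 = 647,000,000 bytes
difference = 31,428,672 bytes
31,428,672 / 1,000 = 31,428.67 kB

31,428.67 kB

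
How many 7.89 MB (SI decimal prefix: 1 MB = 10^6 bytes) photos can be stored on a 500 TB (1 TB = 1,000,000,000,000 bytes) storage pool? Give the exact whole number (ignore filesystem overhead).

63,371,356

Capacity: 500 TB = 500,000,000,000,000 bytes
Per item: 7.89 MB = 7,890,000 bytes
⌊500,000,000,000,000 / 7,890,000⌋ = 63,371,356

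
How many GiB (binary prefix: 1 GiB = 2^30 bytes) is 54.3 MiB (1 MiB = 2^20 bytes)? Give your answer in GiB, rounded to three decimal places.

54.3 MiB = 54.3 × 2^20 bytes = 56,937,676.8 bytes
1 GiB = 2^30 bytes = 1,073,741,824 bytes
56,937,676.8 / 1,073,741,824 = 0.053 GiB

0.053 GiB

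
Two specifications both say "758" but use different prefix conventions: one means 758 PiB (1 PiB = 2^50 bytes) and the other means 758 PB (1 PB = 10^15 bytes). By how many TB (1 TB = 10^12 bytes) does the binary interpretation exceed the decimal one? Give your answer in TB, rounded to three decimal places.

95,432.129 TB

758 PiB = 758 × 1,125,899,906,842,624 = 853,432,129,386,708,992 bytes
758 PB = 758 × 1,000,000,000,000,000 = 758,000,000,000,000,000 bytes
difference = 95,432,129,386,708,992 bytes
95,432,129,386,708,992 / 1,000,000,000,000 = 95,432.129 TB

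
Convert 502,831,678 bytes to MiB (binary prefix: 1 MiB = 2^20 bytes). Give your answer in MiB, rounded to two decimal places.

479.54 MiB

502,831,678 bytes given.
1 MiB = 1,048,576 bytes
502,831,678 / 1,048,576 = 479.54 MiB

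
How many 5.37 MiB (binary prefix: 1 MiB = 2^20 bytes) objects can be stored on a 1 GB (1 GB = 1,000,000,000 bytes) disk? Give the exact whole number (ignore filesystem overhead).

177

Capacity: 1 GB = 1,000,000,000 bytes
Per item: 5.37 MiB = 5,630,853.12 bytes
⌊1,000,000,000 / 5,630,853.12⌋ = 177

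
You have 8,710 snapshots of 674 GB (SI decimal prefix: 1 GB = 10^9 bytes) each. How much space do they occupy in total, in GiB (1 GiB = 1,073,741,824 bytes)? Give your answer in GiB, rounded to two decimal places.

Total = 8,710 × 674 GB = 5,870,540 GB
= 5,870,540 × 1,000,000,000 bytes = 5,870,540,000,000,000 bytes
1 GiB = 1,073,741,824 bytes
5,870,540,000,000,000 / 1,073,741,824 = 5,467,366.43 GiB

5,467,366.43 GiB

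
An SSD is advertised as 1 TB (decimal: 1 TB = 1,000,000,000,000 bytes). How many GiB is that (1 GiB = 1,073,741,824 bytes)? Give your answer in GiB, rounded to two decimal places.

1 TB × 1,000,000,000,000 bytes/TB = 1,000,000,000,000 bytes
1 GiB = 1,073,741,824 bytes
1,000,000,000,000 / 1,073,741,824 = 931.32 GiB

931.32 GiB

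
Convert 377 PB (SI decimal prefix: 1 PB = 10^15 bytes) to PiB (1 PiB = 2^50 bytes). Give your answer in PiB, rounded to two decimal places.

334.84 PiB

377 PB = 377 × 10^15 bytes = 377,000,000,000,000,000 bytes
1 PiB = 1,125,899,906,842,624 bytes
377,000,000,000,000,000 / 1,125,899,906,842,624 = 334.84 PiB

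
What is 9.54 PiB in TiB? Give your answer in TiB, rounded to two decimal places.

9.54 PiB = 9.54 × 2^50 bytes = 10,741,085,111,278,632.96 bytes
1 TiB = 2^40 bytes = 1,099,511,627,776 bytes
10,741,085,111,278,632.96 / 1,099,511,627,776 = 9,768.96 TiB

9,768.96 TiB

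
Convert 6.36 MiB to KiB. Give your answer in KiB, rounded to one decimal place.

6.36 MiB × 1,048,576 bytes/MiB = 6,668,943.36 bytes
1 KiB = 2^10 bytes = 1,024 bytes
6,668,943.36 / 1,024 = 6,512.6 KiB

6,512.6 KiB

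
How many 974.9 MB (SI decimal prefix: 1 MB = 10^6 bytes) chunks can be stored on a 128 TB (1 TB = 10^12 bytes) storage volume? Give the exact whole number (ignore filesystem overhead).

Capacity: 128 TB = 128,000,000,000,000 bytes
Per item: 974.9 MB = 974,900,000 bytes
⌊128,000,000,000,000 / 974,900,000⌋ = 131,295

131,295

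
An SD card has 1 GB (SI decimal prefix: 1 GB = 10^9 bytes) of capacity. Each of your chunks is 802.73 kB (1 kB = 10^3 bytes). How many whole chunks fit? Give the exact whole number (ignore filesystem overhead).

1,245

Capacity: 1 GB = 1,000,000,000 bytes
Per item: 802.73 kB = 802,730 bytes
⌊1,000,000,000 / 802,730⌋ = 1,245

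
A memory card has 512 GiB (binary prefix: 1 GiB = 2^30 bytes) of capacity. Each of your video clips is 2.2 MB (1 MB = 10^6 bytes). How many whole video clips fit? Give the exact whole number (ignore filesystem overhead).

Capacity: 512 GiB = 549,755,813,888 bytes
Per item: 2.2 MB = 2,200,000 bytes
⌊549,755,813,888 / 2,200,000⌋ = 249,889

249,889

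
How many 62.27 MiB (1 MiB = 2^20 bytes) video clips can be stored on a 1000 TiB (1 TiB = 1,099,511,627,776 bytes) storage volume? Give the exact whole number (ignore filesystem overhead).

Capacity: 1000 TiB = 1,099,511,627,776,000 bytes
Per item: 62.27 MiB = 65,294,827.52 bytes
⌊1,099,511,627,776,000 / 65,294,827.52⌋ = 16,839,184

16,839,184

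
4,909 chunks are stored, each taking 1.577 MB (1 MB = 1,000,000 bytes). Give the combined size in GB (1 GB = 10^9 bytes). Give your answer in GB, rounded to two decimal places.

7.74 GB

Total = 4,909 × 1.577 MB = 7741.493 MB
= 7741.493 × 1,000,000 bytes = 7,741,493,000 bytes
1 GB = 1,000,000,000 bytes
7,741,493,000 / 1,000,000,000 = 7.74 GB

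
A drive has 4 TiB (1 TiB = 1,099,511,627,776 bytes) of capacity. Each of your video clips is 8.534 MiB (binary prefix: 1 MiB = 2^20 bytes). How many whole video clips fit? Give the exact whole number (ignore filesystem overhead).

491,481

Capacity: 4 TiB = 4,398,046,511,104 bytes
Per item: 8.534 MiB = 8,948,547.584 bytes
⌊4,398,046,511,104 / 8,948,547.584⌋ = 491,481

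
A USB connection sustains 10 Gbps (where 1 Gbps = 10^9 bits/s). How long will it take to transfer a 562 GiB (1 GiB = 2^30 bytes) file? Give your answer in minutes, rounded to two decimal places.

562 GiB = 603,442,905,088 bytes = 4,827,543,240,704 bits
10 Gbps = 10,000,000,000 bits/s
time = 4,827,543,240,704 / 10,000,000,000 = 482.754 s
482.754 s / 60 = 8.05 minutes

8.05 minutes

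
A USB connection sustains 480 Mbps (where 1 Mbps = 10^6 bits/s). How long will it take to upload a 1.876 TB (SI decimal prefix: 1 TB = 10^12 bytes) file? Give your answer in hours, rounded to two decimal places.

8.69 hours

1.876 TB = 1,876,000,000,000 bytes = 15,008,000,000,000 bits
480 Mbps = 480,000,000 bits/s
time = 15,008,000,000,000 / 480,000,000 = 31,266.6667 s
31,266.6667 s / 3600 = 8.69 hours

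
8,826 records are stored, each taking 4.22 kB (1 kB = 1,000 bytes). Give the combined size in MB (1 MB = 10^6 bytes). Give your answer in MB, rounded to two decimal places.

37.25 MB

Total = 8,826 × 4.22 kB = 37245.72 kB
= 37245.72 × 1,000 bytes = 37,245,720 bytes
1 MB = 1,000,000 bytes
37,245,720 / 1,000,000 = 37.25 MB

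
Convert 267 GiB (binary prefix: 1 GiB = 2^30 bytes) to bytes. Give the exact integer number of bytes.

286,689,067,008 bytes

267 × 1,073,741,824 = 286,689,067,008 bytes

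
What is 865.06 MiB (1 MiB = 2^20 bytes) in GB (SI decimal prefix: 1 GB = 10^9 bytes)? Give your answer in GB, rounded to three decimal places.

865.06 MiB = 865.06 × 2^20 bytes = 907,081,154.56 bytes
1 GB = 1,000,000,000 bytes
907,081,154.56 / 1,000,000,000 = 0.907 GB

0.907 GB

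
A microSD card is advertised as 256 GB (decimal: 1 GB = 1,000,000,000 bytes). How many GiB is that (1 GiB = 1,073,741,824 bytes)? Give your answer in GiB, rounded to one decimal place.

238.4 GiB

256 GB × 1,000,000,000 bytes/GB = 256,000,000,000 bytes
1 GiB = 2^30 bytes = 1,073,741,824 bytes
256,000,000,000 / 1,073,741,824 = 238.4 GiB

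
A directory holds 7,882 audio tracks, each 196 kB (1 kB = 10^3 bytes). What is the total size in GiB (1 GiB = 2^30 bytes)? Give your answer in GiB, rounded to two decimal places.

Total = 7,882 × 196 kB = 1,544,872 kB
= 1,544,872 × 1,000 bytes = 1,544,872,000 bytes
1 GiB = 1,073,741,824 bytes
1,544,872,000 / 1,073,741,824 = 1.44 GiB

1.44 GiB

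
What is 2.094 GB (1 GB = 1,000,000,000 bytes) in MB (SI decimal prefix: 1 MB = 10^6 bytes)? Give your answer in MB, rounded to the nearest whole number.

2.094 GB = 2.094 × 10^9 bytes = 2,094,000,000 bytes
1 MB = 10^6 bytes = 1,000,000 bytes
2,094,000,000 / 1,000,000 = 2,094 MB

2,094 MB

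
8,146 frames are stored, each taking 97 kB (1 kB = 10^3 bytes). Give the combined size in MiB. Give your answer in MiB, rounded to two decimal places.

753.56 MiB

Total = 8,146 × 97 kB = 790,162 kB
= 790,162 × 1,000 bytes = 790,162,000 bytes
1 MiB = 1,048,576 bytes
790,162,000 / 1,048,576 = 753.56 MiB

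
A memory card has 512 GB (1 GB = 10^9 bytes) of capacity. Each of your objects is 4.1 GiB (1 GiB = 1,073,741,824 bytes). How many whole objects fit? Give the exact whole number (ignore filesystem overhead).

116

Capacity: 512 GB = 512,000,000,000 bytes
Per item: 4.1 GiB = 4,402,341,478.4 bytes
⌊512,000,000,000 / 4,402,341,478.4⌋ = 116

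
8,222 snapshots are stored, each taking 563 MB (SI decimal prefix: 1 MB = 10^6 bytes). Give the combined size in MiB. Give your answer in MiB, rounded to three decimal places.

Total = 8,222 × 563 MB = 4,628,986 MB
= 4,628,986 × 1,000,000 bytes = 4,628,986,000,000 bytes
1 MiB = 1,048,576 bytes
4,628,986,000,000 / 1,048,576 = 4,414,545.059 MiB

4,414,545.059 MiB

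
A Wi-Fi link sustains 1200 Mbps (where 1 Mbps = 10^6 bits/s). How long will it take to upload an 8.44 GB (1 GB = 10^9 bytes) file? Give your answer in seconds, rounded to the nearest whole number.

56 seconds

8.44 GB = 8,440,000,000 bytes = 67,520,000,000 bits
1200 Mbps = 1,200,000,000 bits/s
time = 67,520,000,000 / 1,200,000,000 = 56 s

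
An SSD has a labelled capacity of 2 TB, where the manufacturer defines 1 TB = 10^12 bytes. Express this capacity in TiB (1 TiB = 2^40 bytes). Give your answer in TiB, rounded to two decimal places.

2 TB = 2 × 10^12 bytes = 2,000,000,000,000 bytes
1 TiB = 1,099,511,627,776 bytes
2,000,000,000,000 / 1,099,511,627,776 = 1.82 TiB

1.82 TiB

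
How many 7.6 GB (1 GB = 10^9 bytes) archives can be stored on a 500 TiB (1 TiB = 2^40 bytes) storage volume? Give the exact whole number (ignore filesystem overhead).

72,336

Capacity: 500 TiB = 549,755,813,888,000 bytes
Per item: 7.6 GB = 7,600,000,000 bytes
⌊549,755,813,888,000 / 7,600,000,000⌋ = 72,336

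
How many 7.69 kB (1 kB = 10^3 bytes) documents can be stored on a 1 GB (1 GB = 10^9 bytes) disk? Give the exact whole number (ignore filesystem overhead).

130,039

Capacity: 1 GB = 1,000,000,000 bytes
Per item: 7.69 kB = 7,690 bytes
⌊1,000,000,000 / 7,690⌋ = 130,039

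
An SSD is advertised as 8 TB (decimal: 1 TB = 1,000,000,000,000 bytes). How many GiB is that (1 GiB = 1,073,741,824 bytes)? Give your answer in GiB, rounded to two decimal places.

7,450.58 GiB

8 TB × 1,000,000,000,000 bytes/TB = 8,000,000,000,000 bytes
1 GiB = 2^30 bytes = 1,073,741,824 bytes
8,000,000,000,000 / 1,073,741,824 = 7,450.58 GiB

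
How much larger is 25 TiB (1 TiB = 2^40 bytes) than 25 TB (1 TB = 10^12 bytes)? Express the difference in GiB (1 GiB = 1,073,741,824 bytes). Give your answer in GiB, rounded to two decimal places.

2,316.94 GiB

25 TiB = 25 × 1,099,511,627,776 = 27,487,790,694,400 bytes
25 TB = 25 × 1,000,000,000,000 = 25,000,000,000,000 bytes
difference = 2,487,790,694,400 bytes
2,487,790,694,400 / 1,073,741,824 = 2,316.94 GiB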